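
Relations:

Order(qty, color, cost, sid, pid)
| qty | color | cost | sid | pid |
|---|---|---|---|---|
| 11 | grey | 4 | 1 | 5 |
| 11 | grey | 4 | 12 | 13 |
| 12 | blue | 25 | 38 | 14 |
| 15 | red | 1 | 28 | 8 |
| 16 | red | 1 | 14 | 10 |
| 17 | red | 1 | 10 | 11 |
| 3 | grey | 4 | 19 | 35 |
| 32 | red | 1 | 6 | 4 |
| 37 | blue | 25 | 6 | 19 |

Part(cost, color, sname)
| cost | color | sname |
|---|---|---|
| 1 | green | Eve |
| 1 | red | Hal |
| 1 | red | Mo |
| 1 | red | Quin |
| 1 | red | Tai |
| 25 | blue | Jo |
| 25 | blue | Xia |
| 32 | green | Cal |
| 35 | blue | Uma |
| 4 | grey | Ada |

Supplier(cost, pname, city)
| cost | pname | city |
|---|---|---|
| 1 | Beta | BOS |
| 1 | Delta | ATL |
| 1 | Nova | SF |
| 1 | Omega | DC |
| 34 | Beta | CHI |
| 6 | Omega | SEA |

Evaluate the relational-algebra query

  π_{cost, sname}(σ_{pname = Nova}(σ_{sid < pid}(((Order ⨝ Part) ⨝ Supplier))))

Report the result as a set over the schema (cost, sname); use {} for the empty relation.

{(1, Hal), (1, Mo), (1, Quin), (1, Tai)}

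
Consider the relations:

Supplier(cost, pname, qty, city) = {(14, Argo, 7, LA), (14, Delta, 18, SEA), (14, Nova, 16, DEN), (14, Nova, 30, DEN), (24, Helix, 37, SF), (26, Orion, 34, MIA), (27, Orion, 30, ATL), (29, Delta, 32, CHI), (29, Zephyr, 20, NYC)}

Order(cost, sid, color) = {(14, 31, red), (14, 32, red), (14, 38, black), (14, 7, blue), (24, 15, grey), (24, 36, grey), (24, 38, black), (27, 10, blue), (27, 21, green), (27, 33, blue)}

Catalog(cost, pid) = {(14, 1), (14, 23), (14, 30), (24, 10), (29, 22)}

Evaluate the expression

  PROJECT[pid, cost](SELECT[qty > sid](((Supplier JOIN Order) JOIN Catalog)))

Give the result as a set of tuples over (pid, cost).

{(1, 14), (10, 24), (23, 14), (30, 14)}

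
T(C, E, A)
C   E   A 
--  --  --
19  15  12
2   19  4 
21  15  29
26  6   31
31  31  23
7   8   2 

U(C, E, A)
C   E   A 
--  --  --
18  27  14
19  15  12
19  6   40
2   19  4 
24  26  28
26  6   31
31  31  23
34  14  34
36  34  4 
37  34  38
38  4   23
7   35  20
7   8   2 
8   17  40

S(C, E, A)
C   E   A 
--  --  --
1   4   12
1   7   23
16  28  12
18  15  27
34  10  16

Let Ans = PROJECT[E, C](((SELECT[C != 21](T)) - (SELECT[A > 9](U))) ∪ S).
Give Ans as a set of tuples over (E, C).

σ[C != 21]: keep tuples satisfying C != 21 → {(19, 15, 12), (2, 19, 4), (26, 6, 31), (31, 31, 23), (7, 8, 2)}
σ[A > 9]: keep tuples satisfying A > 9 → {(18, 27, 14), (19, 15, 12), (19, 6, 40), (24, 26, 28), (26, 6, 31), (31, 31, 23), (34, 14, 34), (37, 34, 38), (38, 4, 23), (7, 35, 20), (8, 17, 40)}
Set difference of the two operands is {(2, 19, 4), (7, 8, 2)}.
Set union of the two operands is {(1, 4, 12), (1, 7, 23), (16, 28, 12), (18, 15, 27), (2, 19, 4), (34, 10, 16), (7, 8, 2)}.
Projecting to E, C: {(10, 34), (15, 18), (19, 2), (28, 16), (4, 1), (7, 1), (8, 7)}

{(10, 34), (15, 18), (19, 2), (28, 16), (4, 1), (7, 1), (8, 7)}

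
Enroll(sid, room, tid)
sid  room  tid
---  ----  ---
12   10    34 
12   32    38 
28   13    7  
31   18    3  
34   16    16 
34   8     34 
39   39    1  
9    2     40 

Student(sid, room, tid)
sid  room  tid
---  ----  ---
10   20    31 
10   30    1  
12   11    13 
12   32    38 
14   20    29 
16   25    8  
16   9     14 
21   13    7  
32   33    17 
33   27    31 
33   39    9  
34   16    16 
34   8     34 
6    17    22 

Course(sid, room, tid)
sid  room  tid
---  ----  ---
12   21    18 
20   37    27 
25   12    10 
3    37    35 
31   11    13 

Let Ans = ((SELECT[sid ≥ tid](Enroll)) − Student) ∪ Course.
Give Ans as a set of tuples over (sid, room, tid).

{(12, 21, 18), (20, 37, 27), (25, 12, 10), (28, 13, 7), (3, 37, 35), (31, 11, 13), (31, 18, 3), (39, 39, 1)}

σ[sid ≥ tid]: keep tuples satisfying sid ≥ tid → {(28, 13, 7), (31, 18, 3), (34, 16, 16), (34, 8, 34), (39, 39, 1)}
Difference: {(28, 13, 7), (31, 18, 3), (34, 16, 16), (34, 8, 34), (39, 39, 1)} with {(10, 20, 31), (10, 30, 1), (12, 11, 13), (12, 32, 38), (14, 20, 29), (16, 25, 8), (16, 9, 14), (21, 13, 7), (32, 33, 17), (33, 27, 31), (33, 39, 9), (34, 16, 16), (34, 8, 34), (6, 17, 22)} → {(28, 13, 7), (31, 18, 3), (39, 39, 1)}
Union: {(28, 13, 7), (31, 18, 3), (39, 39, 1)} with {(12, 21, 18), (20, 37, 27), (25, 12, 10), (3, 37, 35), (31, 11, 13)} → {(12, 21, 18), (20, 37, 27), (25, 12, 10), (28, 13, 7), (3, 37, 35), (31, 11, 13), (31, 18, 3), (39, 39, 1)}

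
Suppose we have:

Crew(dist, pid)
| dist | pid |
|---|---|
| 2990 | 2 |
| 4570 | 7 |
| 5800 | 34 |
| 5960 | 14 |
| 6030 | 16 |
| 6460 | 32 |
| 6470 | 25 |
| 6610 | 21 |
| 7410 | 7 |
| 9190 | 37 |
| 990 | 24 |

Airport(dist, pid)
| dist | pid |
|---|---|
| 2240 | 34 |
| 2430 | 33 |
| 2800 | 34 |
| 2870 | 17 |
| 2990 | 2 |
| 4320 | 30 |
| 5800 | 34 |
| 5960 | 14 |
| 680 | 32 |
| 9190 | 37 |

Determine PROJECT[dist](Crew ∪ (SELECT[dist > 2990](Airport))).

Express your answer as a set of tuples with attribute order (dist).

Apply σ_{dist > 2990}; surviving tuples: {(4320, 30), (5800, 34), (5960, 14), (9190, 37)}
Set union of the two operands is {(2990, 2), (4320, 30), (4570, 7), (5800, 34), (5960, 14), (6030, 16), (6460, 32), (6470, 25), (6610, 21), (7410, 7), (9190, 37), (990, 24)}.
Projecting to dist: {2990, 4320, 4570, 5800, 5960, 6030, 6460, 6470, 6610, 7410, 9190, 990}

{2990, 4320, 4570, 5800, 5960, 6030, 6460, 6470, 6610, 7410, 9190, 990}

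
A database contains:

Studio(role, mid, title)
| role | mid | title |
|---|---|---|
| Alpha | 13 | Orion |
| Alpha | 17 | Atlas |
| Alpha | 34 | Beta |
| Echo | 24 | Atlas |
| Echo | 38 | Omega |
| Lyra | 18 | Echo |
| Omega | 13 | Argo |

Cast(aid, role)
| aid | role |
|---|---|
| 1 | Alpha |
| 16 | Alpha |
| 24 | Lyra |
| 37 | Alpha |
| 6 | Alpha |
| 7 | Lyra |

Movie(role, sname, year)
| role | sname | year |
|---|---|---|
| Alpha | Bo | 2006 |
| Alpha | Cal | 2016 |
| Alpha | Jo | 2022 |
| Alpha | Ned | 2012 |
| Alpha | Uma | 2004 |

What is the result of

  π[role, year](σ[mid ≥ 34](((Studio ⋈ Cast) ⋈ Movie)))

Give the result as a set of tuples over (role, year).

Natural join on role: {(Alpha, 13, Orion, 1), (Alpha, 13, Orion, 16), (Alpha, 13, Orion, 37), (Alpha, 13, Orion, 6), (Alpha, 17, Atlas, 1), (Alpha, 17, Atlas, 16), (Alpha, 17, Atlas, 37), (Alpha, 17, Atlas, 6), (Alpha, 34, Beta, 1), (Alpha, 34, Beta, 16), (Alpha, 34, Beta, 37), (Alpha, 34, Beta, 6), (Lyra, 18, Echo, 24), (Lyra, 18, Echo, 7)}
Natural join on role: {(Alpha, 13, Orion, 1, Bo, 2006), (Alpha, 13, Orion, 1, Cal, 2016), (Alpha, 13, Orion, 1, Jo, 2022), (Alpha, 13, Orion, 1, Ned, 2012), (Alpha, 13, Orion, 1, Uma, 2004), (Alpha, 13, Orion, 16, Bo, 2006), (Alpha, 13, Orion, 16, Cal, 2016), (Alpha, 13, Orion, 16, Jo, 2022), (Alpha, 13, Orion, 16, Ned, 2012), (Alpha, 13, Orion, 16, Uma, 2004), (Alpha, 13, Orion, 37, Bo, 2006), (Alpha, 13, Orion, 37, Cal, 2016), (Alpha, 13, Orion, 37, Jo, 2022), (Alpha, 13, Orion, 37, Ned, 2012), (Alpha, 13, Orion, 37, Uma, 2004), (Alpha, 13, Orion, 6, Bo, 2006), (Alpha, 13, Orion, 6, Cal, 2016), (Alpha, 13, Orion, 6, Jo, 2022), (Alpha, 13, Orion, 6, Ned, 2012), (Alpha, 13, Orion, 6, Uma, 2004), (Alpha, 17, Atlas, 1, Bo, 2006), (Alpha, 17, Atlas, 1, Cal, 2016), (Alpha, 17, Atlas, 1, Jo, 2022), (Alpha, 17, Atlas, 1, Ned, 2012), (Alpha, 17, Atlas, 1, Uma, 2004), (Alpha, 17, Atlas, 16, Bo, 2006), (Alpha, 17, Atlas, 16, Cal, 2016), (Alpha, 17, Atlas, 16, Jo, 2022), (Alpha, 17, Atlas, 16, Ned, 2012), (Alpha, 17, Atlas, 16, Uma, 2004), (Alpha, 17, Atlas, 37, Bo, 2006), (Alpha, 17, Atlas, 37, Cal, 2016), (Alpha, 17, Atlas, 37, Jo, 2022), (Alpha, 17, Atlas, 37, Ned, 2012), (Alpha, 17, Atlas, 37, Uma, 2004), (Alpha, 17, Atlas, 6, Bo, 2006), (Alpha, 17, Atlas, 6, Cal, 2016), (Alpha, 17, Atlas, 6, Jo, 2022), (Alpha, 17, Atlas, 6, Ned, 2012), (Alpha, 17, Atlas, 6, Uma, 2004), (Alpha, 34, Beta, 1, Bo, 2006), (Alpha, 34, Beta, 1, Cal, 2016), (Alpha, 34, Beta, 1, Jo, 2022), (Alpha, 34, Beta, 1, Ned, 2012), (Alpha, 34, Beta, 1, Uma, 2004), (Alpha, 34, Beta, 16, Bo, 2006), (Alpha, 34, Beta, 16, Cal, 2016), (Alpha, 34, Beta, 16, Jo, 2022), (Alpha, 34, Beta, 16, Ned, 2012), (Alpha, 34, Beta, 16, Uma, 2004), (Alpha, 34, Beta, 37, Bo, 2006), (Alpha, 34, Beta, 37, Cal, 2016), (Alpha, 34, Beta, 37, Jo, 2022), (Alpha, 34, Beta, 37, Ned, 2012), (Alpha, 34, Beta, 37, Uma, 2004), (Alpha, 34, Beta, 6, Bo, 2006), (Alpha, 34, Beta, 6, Cal, 2016), (Alpha, 34, Beta, 6, Jo, 2022), (Alpha, 34, Beta, 6, Ned, 2012), (Alpha, 34, Beta, 6, Uma, 2004)}
Filtering on mid ≥ 34 leaves {(Alpha, 34, Beta, 1, Bo, 2006), (Alpha, 34, Beta, 1, Cal, 2016), (Alpha, 34, Beta, 1, Jo, 2022), (Alpha, 34, Beta, 1, Ned, 2012), (Alpha, 34, Beta, 1, Uma, 2004), (Alpha, 34, Beta, 16, Bo, 2006), (Alpha, 34, Beta, 16, Cal, 2016), (Alpha, 34, Beta, 16, Jo, 2022), (Alpha, 34, Beta, 16, Ned, 2012), (Alpha, 34, Beta, 16, Uma, 2004), (Alpha, 34, Beta, 37, Bo, 2006), (Alpha, 34, Beta, 37, Cal, 2016), (Alpha, 34, Beta, 37, Jo, 2022), (Alpha, 34, Beta, 37, Ned, 2012), (Alpha, 34, Beta, 37, Uma, 2004), (Alpha, 34, Beta, 6, Bo, 2006), (Alpha, 34, Beta, 6, Cal, 2016), (Alpha, 34, Beta, 6, Jo, 2022), (Alpha, 34, Beta, 6, Ned, 2012), (Alpha, 34, Beta, 6, Uma, 2004)}.
Keep only column(s) role, year (15 duplicate(s) eliminated): {(Alpha, 2004), (Alpha, 2006), (Alpha, 2012), (Alpha, 2016), (Alpha, 2022)}

{(Alpha, 2004), (Alpha, 2006), (Alpha, 2012), (Alpha, 2016), (Alpha, 2022)}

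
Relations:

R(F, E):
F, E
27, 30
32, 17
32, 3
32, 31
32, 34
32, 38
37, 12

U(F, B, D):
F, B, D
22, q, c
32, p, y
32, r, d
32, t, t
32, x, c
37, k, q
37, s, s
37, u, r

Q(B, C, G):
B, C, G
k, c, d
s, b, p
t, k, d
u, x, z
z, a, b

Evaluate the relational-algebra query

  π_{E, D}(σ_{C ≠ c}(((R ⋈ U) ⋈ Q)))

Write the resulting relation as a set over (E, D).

{(12, r), (12, s), (17, t), (3, t), (31, t), (34, t), (38, t)}

Joining R and U on F yields {(32, 17, p, y), (32, 17, r, d), (32, 17, t, t), (32, 17, x, c), (32, 3, p, y), (32, 3, r, d), (32, 3, t, t), (32, 3, x, c), (32, 31, p, y), (32, 31, r, d), (32, 31, t, t), (32, 31, x, c), (32, 34, p, y), (32, 34, r, d), (32, 34, t, t), (32, 34, x, c), (32, 38, p, y), (32, 38, r, d), (32, 38, t, t), (32, 38, x, c), (37, 12, k, q), (37, 12, s, s), (37, 12, u, r)}.
Joining (R ⋈ U) and Q on B yields {(32, 17, t, t, k, d), (32, 3, t, t, k, d), (32, 31, t, t, k, d), (32, 34, t, t, k, d), (32, 38, t, t, k, d), (37, 12, k, q, c, d), (37, 12, s, s, b, p), (37, 12, u, r, x, z)}.
σ[C ≠ c]: keep tuples satisfying C ≠ c → {(32, 17, t, t, k, d), (32, 3, t, t, k, d), (32, 31, t, t, k, d), (32, 34, t, t, k, d), (32, 38, t, t, k, d), (37, 12, s, s, b, p), (37, 12, u, r, x, z)}
π_{E, D} gives {(12, r), (12, s), (17, t), (3, t), (31, t), (34, t), (38, t)}.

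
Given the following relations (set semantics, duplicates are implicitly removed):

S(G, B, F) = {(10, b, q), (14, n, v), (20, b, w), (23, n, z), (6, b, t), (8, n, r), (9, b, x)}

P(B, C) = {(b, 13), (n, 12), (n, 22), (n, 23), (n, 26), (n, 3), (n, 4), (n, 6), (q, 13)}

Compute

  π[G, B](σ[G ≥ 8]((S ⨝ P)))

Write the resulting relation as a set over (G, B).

{(10, b), (14, n), (20, b), (23, n), (8, n), (9, b)}

Natural join on B: {(10, b, q, 13), (14, n, v, 12), (14, n, v, 22), (14, n, v, 23), (14, n, v, 26), (14, n, v, 3), (14, n, v, 4), (14, n, v, 6), (20, b, w, 13), (23, n, z, 12), (23, n, z, 22), (23, n, z, 23), (23, n, z, 26), (23, n, z, 3), (23, n, z, 4), (23, n, z, 6), (6, b, t, 13), (8, n, r, 12), (8, n, r, 22), (8, n, r, 23), (8, n, r, 26), (8, n, r, 3), (8, n, r, 4), (8, n, r, 6), (9, b, x, 13)}
Selection G ≥ 8: {(10, b, q, 13), (14, n, v, 12), (14, n, v, 22), (14, n, v, 23), (14, n, v, 26), (14, n, v, 3), (14, n, v, 4), (14, n, v, 6), (20, b, w, 13), (23, n, z, 12), (23, n, z, 22), (23, n, z, 23), (23, n, z, 26), (23, n, z, 3), (23, n, z, 4), (23, n, z, 6), (8, n, r, 12), (8, n, r, 22), (8, n, r, 23), (8, n, r, 26), (8, n, r, 3), (8, n, r, 4), (8, n, r, 6), (9, b, x, 13)}
Projecting to G, B (18 duplicate(s) eliminated): {(10, b), (14, n), (20, b), (23, n), (8, n), (9, b)}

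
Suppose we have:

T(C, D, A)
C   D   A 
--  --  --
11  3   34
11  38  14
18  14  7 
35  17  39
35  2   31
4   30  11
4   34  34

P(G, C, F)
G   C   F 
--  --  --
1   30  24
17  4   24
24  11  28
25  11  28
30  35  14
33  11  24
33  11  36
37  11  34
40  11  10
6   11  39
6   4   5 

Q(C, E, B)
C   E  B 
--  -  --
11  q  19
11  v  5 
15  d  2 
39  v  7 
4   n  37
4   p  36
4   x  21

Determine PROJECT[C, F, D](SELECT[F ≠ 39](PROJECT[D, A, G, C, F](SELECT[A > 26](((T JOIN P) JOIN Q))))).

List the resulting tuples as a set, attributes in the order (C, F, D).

Joining T and P on C yields {(11, 3, 34, 24, 28), (11, 3, 34, 25, 28), (11, 3, 34, 33, 24), (11, 3, 34, 33, 36), (11, 3, 34, 37, 34), (11, 3, 34, 40, 10), (11, 3, 34, 6, 39), (11, 38, 14, 24, 28), (11, 38, 14, 25, 28), (11, 38, 14, 33, 24), (11, 38, 14, 33, 36), (11, 38, 14, 37, 34), (11, 38, 14, 40, 10), (11, 38, 14, 6, 39), (35, 17, 39, 30, 14), (35, 2, 31, 30, 14), (4, 30, 11, 17, 24), (4, 30, 11, 6, 5), (4, 34, 34, 17, 24), (4, 34, 34, 6, 5)}.
Joining (T JOIN P) and Q on C yields {(11, 3, 34, 24, 28, q, 19), (11, 3, 34, 24, 28, v, 5), (11, 3, 34, 25, 28, q, 19), (11, 3, 34, 25, 28, v, 5), (11, 3, 34, 33, 24, q, 19), (11, 3, 34, 33, 24, v, 5), (11, 3, 34, 33, 36, q, 19), (11, 3, 34, 33, 36, v, 5), (11, 3, 34, 37, 34, q, 19), (11, 3, 34, 37, 34, v, 5), (11, 3, 34, 40, 10, q, 19), (11, 3, 34, 40, 10, v, 5), (11, 3, 34, 6, 39, q, 19), (11, 3, 34, 6, 39, v, 5), (11, 38, 14, 24, 28, q, 19), (11, 38, 14, 24, 28, v, 5), (11, 38, 14, 25, 28, q, 19), (11, 38, 14, 25, 28, v, 5), (11, 38, 14, 33, 24, q, 19), (11, 38, 14, 33, 24, v, 5), (11, 38, 14, 33, 36, q, 19), (11, 38, 14, 33, 36, v, 5), (11, 38, 14, 37, 34, q, 19), (11, 38, 14, 37, 34, v, 5), (11, 38, 14, 40, 10, q, 19), (11, 38, 14, 40, 10, v, 5), (11, 38, 14, 6, 39, q, 19), (11, 38, 14, 6, 39, v, 5), (4, 30, 11, 17, 24, n, 37), (4, 30, 11, 17, 24, p, 36), (4, 30, 11, 17, 24, x, 21), (4, 30, 11, 6, 5, n, 37), (4, 30, 11, 6, 5, p, 36), (4, 30, 11, 6, 5, x, 21), (4, 34, 34, 17, 24, n, 37), (4, 34, 34, 17, 24, p, 36), (4, 34, 34, 17, 24, x, 21), (4, 34, 34, 6, 5, n, 37), (4, 34, 34, 6, 5, p, 36), (4, 34, 34, 6, 5, x, 21)}.
Selection A > 26: {(11, 3, 34, 24, 28, q, 19), (11, 3, 34, 24, 28, v, 5), (11, 3, 34, 25, 28, q, 19), (11, 3, 34, 25, 28, v, 5), (11, 3, 34, 33, 24, q, 19), (11, 3, 34, 33, 24, v, 5), (11, 3, 34, 33, 36, q, 19), (11, 3, 34, 33, 36, v, 5), (11, 3, 34, 37, 34, q, 19), (11, 3, 34, 37, 34, v, 5), (11, 3, 34, 40, 10, q, 19), (11, 3, 34, 40, 10, v, 5), (11, 3, 34, 6, 39, q, 19), (11, 3, 34, 6, 39, v, 5), (4, 34, 34, 17, 24, n, 37), (4, 34, 34, 17, 24, p, 36), (4, 34, 34, 17, 24, x, 21), (4, 34, 34, 6, 5, n, 37), (4, 34, 34, 6, 5, p, 36), (4, 34, 34, 6, 5, x, 21)}
Projecting to D, A, G, C, F (11 duplicate(s) eliminated): {(3, 34, 24, 11, 28), (3, 34, 25, 11, 28), (3, 34, 33, 11, 24), (3, 34, 33, 11, 36), (3, 34, 37, 11, 34), (3, 34, 40, 11, 10), (3, 34, 6, 11, 39), (34, 34, 17, 4, 24), (34, 34, 6, 4, 5)}
Selection F ≠ 39: {(3, 34, 24, 11, 28), (3, 34, 25, 11, 28), (3, 34, 33, 11, 24), (3, 34, 33, 11, 36), (3, 34, 37, 11, 34), (3, 34, 40, 11, 10), (34, 34, 17, 4, 24), (34, 34, 6, 4, 5)}
Projecting to C, F, D (1 duplicate(s) eliminated): {(11, 10, 3), (11, 24, 3), (11, 28, 3), (11, 34, 3), (11, 36, 3), (4, 24, 34), (4, 5, 34)}

{(11, 10, 3), (11, 24, 3), (11, 28, 3), (11, 34, 3), (11, 36, 3), (4, 24, 34), (4, 5, 34)}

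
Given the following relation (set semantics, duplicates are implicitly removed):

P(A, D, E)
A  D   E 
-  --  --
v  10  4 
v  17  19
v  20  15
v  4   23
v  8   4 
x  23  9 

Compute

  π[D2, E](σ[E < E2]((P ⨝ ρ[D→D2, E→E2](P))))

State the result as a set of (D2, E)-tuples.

ρ[D→D2, E→E2]: schema becomes (A, D2, E2); tuples unchanged.
Joining P and ρ[D→D2, E→E2](P) on A yields {(v, 10, 4, 10, 4), (v, 10, 4, 17, 19), (v, 10, 4, 20, 15), (v, 10, 4, 4, 23), (v, 10, 4, 8, 4), (v, 17, 19, 10, 4), (v, 17, 19, 17, 19), (v, 17, 19, 20, 15), (v, 17, 19, 4, 23), (v, 17, 19, 8, 4), (v, 20, 15, 10, 4), (v, 20, 15, 17, 19), (v, 20, 15, 20, 15), (v, 20, 15, 4, 23), (v, 20, 15, 8, 4), (v, 4, 23, 10, 4), (v, 4, 23, 17, 19), (v, 4, 23, 20, 15), (v, 4, 23, 4, 23), (v, 4, 23, 8, 4), (v, 8, 4, 10, 4), (v, 8, 4, 17, 19), (v, 8, 4, 20, 15), (v, 8, 4, 4, 23), (v, 8, 4, 8, 4), (x, 23, 9, 23, 9)}.
Filtering on E < E2 leaves {(v, 10, 4, 17, 19), (v, 10, 4, 20, 15), (v, 10, 4, 4, 23), (v, 17, 19, 4, 23), (v, 20, 15, 17, 19), (v, 20, 15, 4, 23), (v, 8, 4, 17, 19), (v, 8, 4, 20, 15), (v, 8, 4, 4, 23)}.
Keep only column(s) D2, E (3 duplicate(s) eliminated): {(17, 15), (17, 4), (20, 4), (4, 15), (4, 19), (4, 4)}

{(17, 15), (17, 4), (20, 4), (4, 15), (4, 19), (4, 4)}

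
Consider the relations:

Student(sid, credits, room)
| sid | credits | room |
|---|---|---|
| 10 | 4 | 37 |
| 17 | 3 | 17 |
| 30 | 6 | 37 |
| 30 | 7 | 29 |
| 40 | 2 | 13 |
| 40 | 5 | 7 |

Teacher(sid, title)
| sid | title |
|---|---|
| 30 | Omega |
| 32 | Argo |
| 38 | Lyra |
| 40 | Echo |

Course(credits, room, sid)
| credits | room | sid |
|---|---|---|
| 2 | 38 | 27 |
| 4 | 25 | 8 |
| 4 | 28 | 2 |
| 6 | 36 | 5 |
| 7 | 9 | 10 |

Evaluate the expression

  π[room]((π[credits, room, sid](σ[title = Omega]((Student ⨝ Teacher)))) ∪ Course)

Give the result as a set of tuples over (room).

{25, 28, 29, 36, 37, 38, 9}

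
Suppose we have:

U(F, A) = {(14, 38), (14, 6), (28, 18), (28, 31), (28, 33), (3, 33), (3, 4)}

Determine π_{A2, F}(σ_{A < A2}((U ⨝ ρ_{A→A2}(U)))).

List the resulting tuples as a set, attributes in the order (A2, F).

ρ[A→A2]: schema becomes (F, A2); tuples unchanged.
Joining U and ρ_{A→A2}(U) on F yields {(14, 38, 38), (14, 38, 6), (14, 6, 38), (14, 6, 6), (28, 18, 18), (28, 18, 31), (28, 18, 33), (28, 31, 18), (28, 31, 31), (28, 31, 33), (28, 33, 18), (28, 33, 31), (28, 33, 33), (3, 33, 33), (3, 33, 4), (3, 4, 33), (3, 4, 4)}.
σ[A < A2]: keep tuples satisfying A < A2 → {(14, 6, 38), (28, 18, 31), (28, 18, 33), (28, 31, 33), (3, 4, 33)}
Keep only column(s) A2, F (1 duplicate(s) eliminated): {(31, 28), (33, 28), (33, 3), (38, 14)}

{(31, 28), (33, 28), (33, 3), (38, 14)}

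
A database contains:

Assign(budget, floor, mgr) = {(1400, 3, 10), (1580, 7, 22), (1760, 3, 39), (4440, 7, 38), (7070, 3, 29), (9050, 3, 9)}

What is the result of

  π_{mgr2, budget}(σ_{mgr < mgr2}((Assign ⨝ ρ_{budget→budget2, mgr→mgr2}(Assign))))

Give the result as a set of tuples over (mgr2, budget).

ρ[budget→budget2, mgr→mgr2]: schema becomes (budget2, floor, mgr2); tuples unchanged.
Natural join on floor: {(1400, 3, 10, 1400, 10), (1400, 3, 10, 1760, 39), (1400, 3, 10, 7070, 29), (1400, 3, 10, 9050, 9), (1580, 7, 22, 1580, 22), (1580, 7, 22, 4440, 38), (1760, 3, 39, 1400, 10), (1760, 3, 39, 1760, 39), (1760, 3, 39, 7070, 29), (1760, 3, 39, 9050, 9), (4440, 7, 38, 1580, 22), (4440, 7, 38, 4440, 38), (7070, 3, 29, 1400, 10), (7070, 3, 29, 1760, 39), (7070, 3, 29, 7070, 29), (7070, 3, 29, 9050, 9), (9050, 3, 9, 1400, 10), (9050, 3, 9, 1760, 39), (9050, 3, 9, 7070, 29), (9050, 3, 9, 9050, 9)}
σ[mgr < mgr2]: keep tuples satisfying mgr < mgr2 → {(1400, 3, 10, 1760, 39), (1400, 3, 10, 7070, 29), (1580, 7, 22, 4440, 38), (7070, 3, 29, 1760, 39), (9050, 3, 9, 1400, 10), (9050, 3, 9, 1760, 39), (9050, 3, 9, 7070, 29)}
Projecting to mgr2, budget: {(10, 9050), (29, 1400), (29, 9050), (38, 1580), (39, 1400), (39, 7070), (39, 9050)}

{(10, 9050), (29, 1400), (29, 9050), (38, 1580), (39, 1400), (39, 7070), (39, 9050)}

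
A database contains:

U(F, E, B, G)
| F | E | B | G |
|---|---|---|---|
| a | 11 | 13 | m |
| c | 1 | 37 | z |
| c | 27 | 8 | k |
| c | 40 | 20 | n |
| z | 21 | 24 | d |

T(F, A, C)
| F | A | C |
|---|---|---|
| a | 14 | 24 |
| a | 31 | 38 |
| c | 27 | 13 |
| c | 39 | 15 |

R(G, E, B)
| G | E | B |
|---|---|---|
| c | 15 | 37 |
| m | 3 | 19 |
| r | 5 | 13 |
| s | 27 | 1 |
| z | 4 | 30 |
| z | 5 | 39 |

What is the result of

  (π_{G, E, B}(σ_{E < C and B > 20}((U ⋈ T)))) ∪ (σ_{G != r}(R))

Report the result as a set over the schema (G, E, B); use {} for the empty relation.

Natural join on F: {(a, 11, 13, m, 14, 24), (a, 11, 13, m, 31, 38), (c, 1, 37, z, 27, 13), (c, 1, 37, z, 39, 15), (c, 27, 8, k, 27, 13), (c, 27, 8, k, 39, 15), (c, 40, 20, n, 27, 13), (c, 40, 20, n, 39, 15)}
Filtering on E < C and B > 20 leaves {(c, 1, 37, z, 27, 13), (c, 1, 37, z, 39, 15)}.
π[G, E, B]: project onto (G, E, B) (1 duplicate(s) eliminated) → {(z, 1, 37)}
Filtering on G != r leaves {(c, 15, 37), (m, 3, 19), (s, 27, 1), (z, 4, 30), (z, 5, 39)}.
Set union of the two operands is {(c, 15, 37), (m, 3, 19), (s, 27, 1), (z, 1, 37), (z, 4, 30), (z, 5, 39)}.

{(c, 15, 37), (m, 3, 19), (s, 27, 1), (z, 1, 37), (z, 4, 30), (z, 5, 39)}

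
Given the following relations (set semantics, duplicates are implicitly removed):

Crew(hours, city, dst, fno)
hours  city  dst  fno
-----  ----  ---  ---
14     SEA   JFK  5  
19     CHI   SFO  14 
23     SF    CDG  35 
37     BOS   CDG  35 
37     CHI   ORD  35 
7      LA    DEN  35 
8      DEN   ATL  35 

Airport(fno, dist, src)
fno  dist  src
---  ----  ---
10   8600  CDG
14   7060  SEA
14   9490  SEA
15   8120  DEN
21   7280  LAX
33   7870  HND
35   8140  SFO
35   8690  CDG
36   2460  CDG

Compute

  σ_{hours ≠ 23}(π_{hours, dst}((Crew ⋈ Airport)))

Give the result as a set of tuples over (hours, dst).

Joining Crew and Airport on fno yields {(19, CHI, SFO, 14, 7060, SEA), (19, CHI, SFO, 14, 9490, SEA), (23, SF, CDG, 35, 8140, SFO), (23, SF, CDG, 35, 8690, CDG), (37, BOS, CDG, 35, 8140, SFO), (37, BOS, CDG, 35, 8690, CDG), (37, CHI, ORD, 35, 8140, SFO), (37, CHI, ORD, 35, 8690, CDG), (7, LA, DEN, 35, 8140, SFO), (7, LA, DEN, 35, 8690, CDG), (8, DEN, ATL, 35, 8140, SFO), (8, DEN, ATL, 35, 8690, CDG)}.
π[hours, dst]: project onto (hours, dst) (6 duplicate(s) eliminated) → {(19, SFO), (23, CDG), (37, CDG), (37, ORD), (7, DEN), (8, ATL)}
Selection hours ≠ 23: {(19, SFO), (37, CDG), (37, ORD), (7, DEN), (8, ATL)}

{(19, SFO), (37, CDG), (37, ORD), (7, DEN), (8, ATL)}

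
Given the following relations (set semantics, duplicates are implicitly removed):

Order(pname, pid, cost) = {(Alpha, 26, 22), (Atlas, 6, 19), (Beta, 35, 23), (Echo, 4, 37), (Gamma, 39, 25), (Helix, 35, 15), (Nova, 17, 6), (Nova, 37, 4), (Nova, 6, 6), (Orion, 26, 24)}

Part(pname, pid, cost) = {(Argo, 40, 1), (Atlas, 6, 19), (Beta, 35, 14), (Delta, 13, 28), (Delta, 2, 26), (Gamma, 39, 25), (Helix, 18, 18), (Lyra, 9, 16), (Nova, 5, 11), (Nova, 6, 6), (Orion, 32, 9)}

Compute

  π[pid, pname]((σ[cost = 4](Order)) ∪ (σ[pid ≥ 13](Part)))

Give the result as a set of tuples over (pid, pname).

{(13, Delta), (18, Helix), (32, Orion), (35, Beta), (37, Nova), (39, Gamma), (40, Argo)}

Apply σ_{cost = 4}; surviving tuples: {(Nova, 37, 4)}
Apply σ_{pid ≥ 13}; surviving tuples: {(Argo, 40, 1), (Beta, 35, 14), (Delta, 13, 28), (Gamma, 39, 25), (Helix, 18, 18), (Orion, 32, 9)}
Union: {(Nova, 37, 4)} with {(Argo, 40, 1), (Beta, 35, 14), (Delta, 13, 28), (Gamma, 39, 25), (Helix, 18, 18), (Orion, 32, 9)} → {(Argo, 40, 1), (Beta, 35, 14), (Delta, 13, 28), (Gamma, 39, 25), (Helix, 18, 18), (Nova, 37, 4), (Orion, 32, 9)}
Projecting to pid, pname: {(13, Delta), (18, Helix), (32, Orion), (35, Beta), (37, Nova), (39, Gamma), (40, Argo)}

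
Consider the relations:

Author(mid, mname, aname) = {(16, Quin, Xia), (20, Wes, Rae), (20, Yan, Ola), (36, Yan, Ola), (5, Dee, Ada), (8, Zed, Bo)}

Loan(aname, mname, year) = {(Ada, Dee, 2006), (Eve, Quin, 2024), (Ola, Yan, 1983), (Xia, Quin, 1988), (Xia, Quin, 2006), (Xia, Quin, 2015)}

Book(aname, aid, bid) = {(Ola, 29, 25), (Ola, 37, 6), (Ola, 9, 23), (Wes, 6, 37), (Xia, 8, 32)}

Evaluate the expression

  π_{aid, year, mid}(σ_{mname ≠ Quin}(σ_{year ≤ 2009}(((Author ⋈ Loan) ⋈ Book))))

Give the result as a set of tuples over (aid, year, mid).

{(29, 1983, 20), (29, 1983, 36), (37, 1983, 20), (37, 1983, 36), (9, 1983, 20), (9, 1983, 36)}

Natural join on mname, aname: {(16, Quin, Xia, 1988), (16, Quin, Xia, 2006), (16, Quin, Xia, 2015), (20, Yan, Ola, 1983), (36, Yan, Ola, 1983), (5, Dee, Ada, 2006)}
Natural join on aname: {(16, Quin, Xia, 1988, 8, 32), (16, Quin, Xia, 2006, 8, 32), (16, Quin, Xia, 2015, 8, 32), (20, Yan, Ola, 1983, 29, 25), (20, Yan, Ola, 1983, 37, 6), (20, Yan, Ola, 1983, 9, 23), (36, Yan, Ola, 1983, 29, 25), (36, Yan, Ola, 1983, 37, 6), (36, Yan, Ola, 1983, 9, 23)}
Filtering on year ≤ 2009 leaves {(16, Quin, Xia, 1988, 8, 32), (16, Quin, Xia, 2006, 8, 32), (20, Yan, Ola, 1983, 29, 25), (20, Yan, Ola, 1983, 37, 6), (20, Yan, Ola, 1983, 9, 23), (36, Yan, Ola, 1983, 29, 25), (36, Yan, Ola, 1983, 37, 6), (36, Yan, Ola, 1983, 9, 23)}.
Filtering on mname ≠ Quin leaves {(20, Yan, Ola, 1983, 29, 25), (20, Yan, Ola, 1983, 37, 6), (20, Yan, Ola, 1983, 9, 23), (36, Yan, Ola, 1983, 29, 25), (36, Yan, Ola, 1983, 37, 6), (36, Yan, Ola, 1983, 9, 23)}.
π_{aid, year, mid} gives {(29, 1983, 20), (29, 1983, 36), (37, 1983, 20), (37, 1983, 36), (9, 1983, 20), (9, 1983, 36)}.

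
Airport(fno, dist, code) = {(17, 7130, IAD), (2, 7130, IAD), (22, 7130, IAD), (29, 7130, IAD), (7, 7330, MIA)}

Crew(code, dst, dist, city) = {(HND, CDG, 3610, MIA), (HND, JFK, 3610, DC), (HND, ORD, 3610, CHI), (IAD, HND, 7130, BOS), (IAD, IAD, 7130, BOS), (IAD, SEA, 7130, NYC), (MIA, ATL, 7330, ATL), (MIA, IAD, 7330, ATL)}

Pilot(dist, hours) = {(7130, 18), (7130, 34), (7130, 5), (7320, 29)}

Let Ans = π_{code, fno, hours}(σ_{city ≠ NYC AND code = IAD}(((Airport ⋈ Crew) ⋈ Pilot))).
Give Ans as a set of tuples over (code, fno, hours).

{(IAD, 17, 18), (IAD, 17, 34), (IAD, 17, 5), (IAD, 2, 18), (IAD, 2, 34), (IAD, 2, 5), (IAD, 22, 18), (IAD, 22, 34), (IAD, 22, 5), (IAD, 29, 18), (IAD, 29, 34), (IAD, 29, 5)}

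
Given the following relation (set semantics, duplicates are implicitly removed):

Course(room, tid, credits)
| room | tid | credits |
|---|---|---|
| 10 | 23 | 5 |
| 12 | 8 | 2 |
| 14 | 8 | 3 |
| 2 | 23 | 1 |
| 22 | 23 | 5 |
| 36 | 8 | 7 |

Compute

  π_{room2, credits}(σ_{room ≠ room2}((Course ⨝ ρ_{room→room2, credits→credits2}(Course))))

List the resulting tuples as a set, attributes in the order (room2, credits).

{(10, 1), (10, 5), (12, 3), (12, 7), (14, 2), (14, 7), (2, 5), (22, 1), (22, 5), (36, 2), (36, 3)}

ρ[room→room2, credits→credits2]: schema becomes (room2, tid, credits2); tuples unchanged.
Course ⋈ ρ_{room→room2, credits→credits2}(Course) (natural join on tid): {(10, 23, 5, 10, 5), (10, 23, 5, 2, 1), (10, 23, 5, 22, 5), (12, 8, 2, 12, 2), (12, 8, 2, 14, 3), (12, 8, 2, 36, 7), (14, 8, 3, 12, 2), (14, 8, 3, 14, 3), (14, 8, 3, 36, 7), (2, 23, 1, 10, 5), (2, 23, 1, 2, 1), (2, 23, 1, 22, 5), (22, 23, 5, 10, 5), (22, 23, 5, 2, 1), (22, 23, 5, 22, 5), (36, 8, 7, 12, 2), (36, 8, 7, 14, 3), (36, 8, 7, 36, 7)}
σ[room ≠ room2]: keep tuples satisfying room ≠ room2 → {(10, 23, 5, 2, 1), (10, 23, 5, 22, 5), (12, 8, 2, 14, 3), (12, 8, 2, 36, 7), (14, 8, 3, 12, 2), (14, 8, 3, 36, 7), (2, 23, 1, 10, 5), (2, 23, 1, 22, 5), (22, 23, 5, 10, 5), (22, 23, 5, 2, 1), (36, 8, 7, 12, 2), (36, 8, 7, 14, 3)}
π_{room2, credits} gives {(10, 1), (10, 5), (12, 3), (12, 7), (14, 2), (14, 7), (2, 5), (22, 1), (22, 5), (36, 2), (36, 3)} (1 duplicate(s) eliminated).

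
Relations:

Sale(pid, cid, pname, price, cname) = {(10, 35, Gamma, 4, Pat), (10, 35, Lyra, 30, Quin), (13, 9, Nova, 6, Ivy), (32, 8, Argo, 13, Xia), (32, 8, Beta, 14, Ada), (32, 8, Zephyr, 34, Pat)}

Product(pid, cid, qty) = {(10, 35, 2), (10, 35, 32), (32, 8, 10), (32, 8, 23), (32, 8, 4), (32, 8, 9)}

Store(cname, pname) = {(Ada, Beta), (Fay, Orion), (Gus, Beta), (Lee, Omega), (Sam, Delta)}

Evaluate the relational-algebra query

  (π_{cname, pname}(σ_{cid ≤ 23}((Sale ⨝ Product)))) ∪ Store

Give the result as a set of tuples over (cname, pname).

{(Ada, Beta), (Fay, Orion), (Gus, Beta), (Lee, Omega), (Pat, Zephyr), (Sam, Delta), (Xia, Argo)}

Natural join on pid, cid: {(10, 35, Gamma, 4, Pat, 2), (10, 35, Gamma, 4, Pat, 32), (10, 35, Lyra, 30, Quin, 2), (10, 35, Lyra, 30, Quin, 32), (32, 8, Argo, 13, Xia, 10), (32, 8, Argo, 13, Xia, 23), (32, 8, Argo, 13, Xia, 4), (32, 8, Argo, 13, Xia, 9), (32, 8, Beta, 14, Ada, 10), (32, 8, Beta, 14, Ada, 23), (32, 8, Beta, 14, Ada, 4), (32, 8, Beta, 14, Ada, 9), (32, 8, Zephyr, 34, Pat, 10), (32, 8, Zephyr, 34, Pat, 23), (32, 8, Zephyr, 34, Pat, 4), (32, 8, Zephyr, 34, Pat, 9)}
Selection cid ≤ 23: {(32, 8, Argo, 13, Xia, 10), (32, 8, Argo, 13, Xia, 23), (32, 8, Argo, 13, Xia, 4), (32, 8, Argo, 13, Xia, 9), (32, 8, Beta, 14, Ada, 10), (32, 8, Beta, 14, Ada, 23), (32, 8, Beta, 14, Ada, 4), (32, 8, Beta, 14, Ada, 9), (32, 8, Zephyr, 34, Pat, 10), (32, 8, Zephyr, 34, Pat, 23), (32, 8, Zephyr, 34, Pat, 4), (32, 8, Zephyr, 34, Pat, 9)}
Keep only column(s) cname, pname (9 duplicate(s) eliminated): {(Ada, Beta), (Pat, Zephyr), (Xia, Argo)}
Union: {(Ada, Beta), (Pat, Zephyr), (Xia, Argo)} with {(Ada, Beta), (Fay, Orion), (Gus, Beta), (Lee, Omega), (Sam, Delta)} → {(Ada, Beta), (Fay, Orion), (Gus, Beta), (Lee, Omega), (Pat, Zephyr), (Sam, Delta), (Xia, Argo)}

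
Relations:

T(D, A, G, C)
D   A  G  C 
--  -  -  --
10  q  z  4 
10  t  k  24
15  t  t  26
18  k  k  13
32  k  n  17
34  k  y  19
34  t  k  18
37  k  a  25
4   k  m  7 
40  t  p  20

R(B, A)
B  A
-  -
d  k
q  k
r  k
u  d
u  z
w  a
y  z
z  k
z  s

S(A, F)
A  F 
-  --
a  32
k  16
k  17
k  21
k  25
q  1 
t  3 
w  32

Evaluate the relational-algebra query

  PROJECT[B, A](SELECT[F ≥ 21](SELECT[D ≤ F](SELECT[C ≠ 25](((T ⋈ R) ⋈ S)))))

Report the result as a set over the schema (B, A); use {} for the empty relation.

{(d, k), (q, k), (r, k), (z, k)}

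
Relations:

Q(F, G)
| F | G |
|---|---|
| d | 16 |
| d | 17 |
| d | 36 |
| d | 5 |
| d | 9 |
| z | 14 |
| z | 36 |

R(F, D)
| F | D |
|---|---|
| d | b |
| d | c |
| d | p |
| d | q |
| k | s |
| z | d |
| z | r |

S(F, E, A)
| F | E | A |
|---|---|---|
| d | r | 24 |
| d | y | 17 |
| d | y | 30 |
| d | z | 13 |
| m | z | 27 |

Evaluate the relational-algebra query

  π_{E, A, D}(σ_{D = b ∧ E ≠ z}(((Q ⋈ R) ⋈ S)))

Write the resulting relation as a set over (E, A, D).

Natural join on F: {(d, 16, b), (d, 16, c), (d, 16, p), (d, 16, q), (d, 17, b), (d, 17, c), (d, 17, p), (d, 17, q), (d, 36, b), (d, 36, c), (d, 36, p), (d, 36, q), (d, 5, b), (d, 5, c), (d, 5, p), (d, 5, q), (d, 9, b), (d, 9, c), (d, 9, p), (d, 9, q), (z, 14, d), (z, 14, r), (z, 36, d), (z, 36, r)}
Natural join on F: {(d, 16, b, r, 24), (d, 16, b, y, 17), (d, 16, b, y, 30), (d, 16, b, z, 13), (d, 16, c, r, 24), (d, 16, c, y, 17), (d, 16, c, y, 30), (d, 16, c, z, 13), (d, 16, p, r, 24), (d, 16, p, y, 17), (d, 16, p, y, 30), (d, 16, p, z, 13), (d, 16, q, r, 24), (d, 16, q, y, 17), (d, 16, q, y, 30), (d, 16, q, z, 13), (d, 17, b, r, 24), (d, 17, b, y, 17), (d, 17, b, y, 30), (d, 17, b, z, 13), (d, 17, c, r, 24), (d, 17, c, y, 17), (d, 17, c, y, 30), (d, 17, c, z, 13), (d, 17, p, r, 24), (d, 17, p, y, 17), (d, 17, p, y, 30), (d, 17, p, z, 13), (d, 17, q, r, 24), (d, 17, q, y, 17), (d, 17, q, y, 30), (d, 17, q, z, 13), (d, 36, b, r, 24), (d, 36, b, y, 17), (d, 36, b, y, 30), (d, 36, b, z, 13), (d, 36, c, r, 24), (d, 36, c, y, 17), (d, 36, c, y, 30), (d, 36, c, z, 13), (d, 36, p, r, 24), (d, 36, p, y, 17), (d, 36, p, y, 30), (d, 36, p, z, 13), (d, 36, q, r, 24), (d, 36, q, y, 17), (d, 36, q, y, 30), (d, 36, q, z, 13), (d, 5, b, r, 24), (d, 5, b, y, 17), (d, 5, b, y, 30), (d, 5, b, z, 13), (d, 5, c, r, 24), (d, 5, c, y, 17), (d, 5, c, y, 30), (d, 5, c, z, 13), (d, 5, p, r, 24), (d, 5, p, y, 17), (d, 5, p, y, 30), (d, 5, p, z, 13), (d, 5, q, r, 24), (d, 5, q, y, 17), (d, 5, q, y, 30), (d, 5, q, z, 13), (d, 9, b, r, 24), (d, 9, b, y, 17), (d, 9, b, y, 30), (d, 9, b, z, 13), (d, 9, c, r, 24), (d, 9, c, y, 17), (d, 9, c, y, 30), (d, 9, c, z, 13), (d, 9, p, r, 24), (d, 9, p, y, 17), (d, 9, p, y, 30), (d, 9, p, z, 13), (d, 9, q, r, 24), (d, 9, q, y, 17), (d, 9, q, y, 30), (d, 9, q, z, 13)}
Filtering on D = b ∧ E ≠ z leaves {(d, 16, b, r, 24), (d, 16, b, y, 17), (d, 16, b, y, 30), (d, 17, b, r, 24), (d, 17, b, y, 17), (d, 17, b, y, 30), (d, 36, b, r, 24), (d, 36, b, y, 17), (d, 36, b, y, 30), (d, 5, b, r, 24), (d, 5, b, y, 17), (d, 5, b, y, 30), (d, 9, b, r, 24), (d, 9, b, y, 17), (d, 9, b, y, 30)}.
π_{E, A, D} gives {(r, 24, b), (y, 17, b), (y, 30, b)} (12 duplicate(s) eliminated).

{(r, 24, b), (y, 17, b), (y, 30, b)}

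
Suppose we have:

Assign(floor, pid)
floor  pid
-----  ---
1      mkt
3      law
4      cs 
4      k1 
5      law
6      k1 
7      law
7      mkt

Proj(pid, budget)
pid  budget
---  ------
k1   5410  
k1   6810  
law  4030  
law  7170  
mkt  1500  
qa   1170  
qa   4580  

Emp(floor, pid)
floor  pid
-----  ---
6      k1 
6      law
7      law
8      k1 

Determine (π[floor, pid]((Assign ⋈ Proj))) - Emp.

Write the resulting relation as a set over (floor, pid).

Joining Assign and Proj on pid yields {(1, mkt, 1500), (3, law, 4030), (3, law, 7170), (4, k1, 5410), (4, k1, 6810), (5, law, 4030), (5, law, 7170), (6, k1, 5410), (6, k1, 6810), (7, law, 4030), (7, law, 7170), (7, mkt, 1500)}.
π_{floor, pid} gives {(1, mkt), (3, law), (4, k1), (5, law), (6, k1), (7, law), (7, mkt)} (5 duplicate(s) eliminated).
Difference: {(1, mkt), (3, law), (4, k1), (5, law), (6, k1), (7, law), (7, mkt)} with {(6, k1), (6, law), (7, law), (8, k1)} → {(1, mkt), (3, law), (4, k1), (5, law), (7, mkt)}

{(1, mkt), (3, law), (4, k1), (5, law), (7, mkt)}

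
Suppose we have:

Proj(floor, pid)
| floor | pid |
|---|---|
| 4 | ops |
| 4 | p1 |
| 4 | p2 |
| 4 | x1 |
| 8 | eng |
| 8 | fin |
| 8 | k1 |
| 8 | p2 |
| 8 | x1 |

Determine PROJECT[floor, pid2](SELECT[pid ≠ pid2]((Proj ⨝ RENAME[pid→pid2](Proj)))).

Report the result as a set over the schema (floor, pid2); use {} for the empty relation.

{(4, ops), (4, p1), (4, p2), (4, x1), (8, eng), (8, fin), (8, k1), (8, p2), (8, x1)}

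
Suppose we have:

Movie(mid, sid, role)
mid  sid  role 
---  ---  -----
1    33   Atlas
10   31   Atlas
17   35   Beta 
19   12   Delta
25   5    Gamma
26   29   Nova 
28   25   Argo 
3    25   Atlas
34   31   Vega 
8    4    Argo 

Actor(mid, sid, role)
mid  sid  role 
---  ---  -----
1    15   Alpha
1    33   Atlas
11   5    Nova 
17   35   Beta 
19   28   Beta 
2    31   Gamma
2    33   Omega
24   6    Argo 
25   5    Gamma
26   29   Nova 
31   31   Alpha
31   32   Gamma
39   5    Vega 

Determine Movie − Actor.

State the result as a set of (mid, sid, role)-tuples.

{(10, 31, Atlas), (19, 12, Delta), (28, 25, Argo), (3, 25, Atlas), (34, 31, Vega), (8, 4, Argo)}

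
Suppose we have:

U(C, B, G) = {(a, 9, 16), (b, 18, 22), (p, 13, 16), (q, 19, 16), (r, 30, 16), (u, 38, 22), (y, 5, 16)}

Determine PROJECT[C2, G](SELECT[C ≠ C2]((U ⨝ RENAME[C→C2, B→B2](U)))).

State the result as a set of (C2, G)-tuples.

ρ[C→C2, B→B2]: schema becomes (C2, B2, G); tuples unchanged.
U ⋈ RENAME[C→C2, B→B2](U) (natural join on G): {(a, 9, 16, a, 9), (a, 9, 16, p, 13), (a, 9, 16, q, 19), (a, 9, 16, r, 30), (a, 9, 16, y, 5), (b, 18, 22, b, 18), (b, 18, 22, u, 38), (p, 13, 16, a, 9), (p, 13, 16, p, 13), (p, 13, 16, q, 19), (p, 13, 16, r, 30), (p, 13, 16, y, 5), (q, 19, 16, a, 9), (q, 19, 16, p, 13), (q, 19, 16, q, 19), (q, 19, 16, r, 30), (q, 19, 16, y, 5), (r, 30, 16, a, 9), (r, 30, 16, p, 13), (r, 30, 16, q, 19), (r, 30, 16, r, 30), (r, 30, 16, y, 5), (u, 38, 22, b, 18), (u, 38, 22, u, 38), (y, 5, 16, a, 9), (y, 5, 16, p, 13), (y, 5, 16, q, 19), (y, 5, 16, r, 30), (y, 5, 16, y, 5)}
Apply σ_{C ≠ C2}; surviving tuples: {(a, 9, 16, p, 13), (a, 9, 16, q, 19), (a, 9, 16, r, 30), (a, 9, 16, y, 5), (b, 18, 22, u, 38), (p, 13, 16, a, 9), (p, 13, 16, q, 19), (p, 13, 16, r, 30), (p, 13, 16, y, 5), (q, 19, 16, a, 9), (q, 19, 16, p, 13), (q, 19, 16, r, 30), (q, 19, 16, y, 5), (r, 30, 16, a, 9), (r, 30, 16, p, 13), (r, 30, 16, q, 19), (r, 30, 16, y, 5), (u, 38, 22, b, 18), (y, 5, 16, a, 9), (y, 5, 16, p, 13), (y, 5, 16, q, 19), (y, 5, 16, r, 30)}
π[C2, G]: project onto (C2, G) (15 duplicate(s) eliminated) → {(a, 16), (b, 22), (p, 16), (q, 16), (r, 16), (u, 22), (y, 16)}

{(a, 16), (b, 22), (p, 16), (q, 16), (r, 16), (u, 22), (y, 16)}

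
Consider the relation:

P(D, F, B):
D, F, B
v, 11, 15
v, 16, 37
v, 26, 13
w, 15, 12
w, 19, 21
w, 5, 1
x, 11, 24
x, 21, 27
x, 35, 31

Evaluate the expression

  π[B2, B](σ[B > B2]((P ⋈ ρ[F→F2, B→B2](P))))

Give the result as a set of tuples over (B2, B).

ρ[F→F2, B→B2]: schema becomes (D, F2, B2); tuples unchanged.
Natural join on D: {(v, 11, 15, 11, 15), (v, 11, 15, 16, 37), (v, 11, 15, 26, 13), (v, 16, 37, 11, 15), (v, 16, 37, 16, 37), (v, 16, 37, 26, 13), (v, 26, 13, 11, 15), (v, 26, 13, 16, 37), (v, 26, 13, 26, 13), (w, 15, 12, 15, 12), (w, 15, 12, 19, 21), (w, 15, 12, 5, 1), (w, 19, 21, 15, 12), (w, 19, 21, 19, 21), (w, 19, 21, 5, 1), (w, 5, 1, 15, 12), (w, 5, 1, 19, 21), (w, 5, 1, 5, 1), (x, 11, 24, 11, 24), (x, 11, 24, 21, 27), (x, 11, 24, 35, 31), (x, 21, 27, 11, 24), (x, 21, 27, 21, 27), (x, 21, 27, 35, 31), (x, 35, 31, 11, 24), (x, 35, 31, 21, 27), (x, 35, 31, 35, 31)}
Filtering on B > B2 leaves {(v, 11, 15, 26, 13), (v, 16, 37, 11, 15), (v, 16, 37, 26, 13), (w, 15, 12, 5, 1), (w, 19, 21, 15, 12), (w, 19, 21, 5, 1), (x, 21, 27, 11, 24), (x, 35, 31, 11, 24), (x, 35, 31, 21, 27)}.
π_{B2, B} gives {(1, 12), (1, 21), (12, 21), (13, 15), (13, 37), (15, 37), (24, 27), (24, 31), (27, 31)}.

{(1, 12), (1, 21), (12, 21), (13, 15), (13, 37), (15, 37), (24, 27), (24, 31), (27, 31)}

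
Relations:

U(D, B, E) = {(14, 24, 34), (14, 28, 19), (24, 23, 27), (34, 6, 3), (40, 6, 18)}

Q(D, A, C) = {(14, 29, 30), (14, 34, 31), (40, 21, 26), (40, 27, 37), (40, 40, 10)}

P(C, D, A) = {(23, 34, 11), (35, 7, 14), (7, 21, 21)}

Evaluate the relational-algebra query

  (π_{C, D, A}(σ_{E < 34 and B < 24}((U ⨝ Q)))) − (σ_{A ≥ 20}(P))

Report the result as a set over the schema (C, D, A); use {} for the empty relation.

Natural join on D: {(14, 24, 34, 29, 30), (14, 24, 34, 34, 31), (14, 28, 19, 29, 30), (14, 28, 19, 34, 31), (40, 6, 18, 21, 26), (40, 6, 18, 27, 37), (40, 6, 18, 40, 10)}
Apply σ_{E < 34 and B < 24}; surviving tuples: {(40, 6, 18, 21, 26), (40, 6, 18, 27, 37), (40, 6, 18, 40, 10)}
π_{C, D, A} gives {(10, 40, 40), (26, 40, 21), (37, 40, 27)}.
Apply σ_{A ≥ 20}; surviving tuples: {(7, 21, 21)}
Difference: {(10, 40, 40), (26, 40, 21), (37, 40, 27)} with {(7, 21, 21)} → {(10, 40, 40), (26, 40, 21), (37, 40, 27)}

{(10, 40, 40), (26, 40, 21), (37, 40, 27)}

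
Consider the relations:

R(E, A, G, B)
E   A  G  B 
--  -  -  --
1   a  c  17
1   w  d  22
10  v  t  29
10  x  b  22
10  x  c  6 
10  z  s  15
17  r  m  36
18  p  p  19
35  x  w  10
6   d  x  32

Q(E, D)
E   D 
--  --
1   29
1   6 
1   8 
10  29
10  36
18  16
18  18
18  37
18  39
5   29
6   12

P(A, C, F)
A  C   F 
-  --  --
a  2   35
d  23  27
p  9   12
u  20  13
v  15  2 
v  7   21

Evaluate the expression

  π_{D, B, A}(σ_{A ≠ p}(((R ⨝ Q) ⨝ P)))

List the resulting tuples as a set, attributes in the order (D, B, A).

R ⋈ Q (natural join on E): {(1, a, c, 17, 29), (1, a, c, 17, 6), (1, a, c, 17, 8), (1, w, d, 22, 29), (1, w, d, 22, 6), (1, w, d, 22, 8), (10, v, t, 29, 29), (10, v, t, 29, 36), (10, x, b, 22, 29), (10, x, b, 22, 36), (10, x, c, 6, 29), (10, x, c, 6, 36), (10, z, s, 15, 29), (10, z, s, 15, 36), (18, p, p, 19, 16), (18, p, p, 19, 18), (18, p, p, 19, 37), (18, p, p, 19, 39), (6, d, x, 32, 12)}
(R ⨝ Q) ⋈ P (natural join on A): {(1, a, c, 17, 29, 2, 35), (1, a, c, 17, 6, 2, 35), (1, a, c, 17, 8, 2, 35), (10, v, t, 29, 29, 15, 2), (10, v, t, 29, 29, 7, 21), (10, v, t, 29, 36, 15, 2), (10, v, t, 29, 36, 7, 21), (18, p, p, 19, 16, 9, 12), (18, p, p, 19, 18, 9, 12), (18, p, p, 19, 37, 9, 12), (18, p, p, 19, 39, 9, 12), (6, d, x, 32, 12, 23, 27)}
σ[A ≠ p]: keep tuples satisfying A ≠ p → {(1, a, c, 17, 29, 2, 35), (1, a, c, 17, 6, 2, 35), (1, a, c, 17, 8, 2, 35), (10, v, t, 29, 29, 15, 2), (10, v, t, 29, 29, 7, 21), (10, v, t, 29, 36, 15, 2), (10, v, t, 29, 36, 7, 21), (6, d, x, 32, 12, 23, 27)}
π_{D, B, A} gives {(12, 32, d), (29, 17, a), (29, 29, v), (36, 29, v), (6, 17, a), (8, 17, a)} (2 duplicate(s) eliminated).

{(12, 32, d), (29, 17, a), (29, 29, v), (36, 29, v), (6, 17, a), (8, 17, a)}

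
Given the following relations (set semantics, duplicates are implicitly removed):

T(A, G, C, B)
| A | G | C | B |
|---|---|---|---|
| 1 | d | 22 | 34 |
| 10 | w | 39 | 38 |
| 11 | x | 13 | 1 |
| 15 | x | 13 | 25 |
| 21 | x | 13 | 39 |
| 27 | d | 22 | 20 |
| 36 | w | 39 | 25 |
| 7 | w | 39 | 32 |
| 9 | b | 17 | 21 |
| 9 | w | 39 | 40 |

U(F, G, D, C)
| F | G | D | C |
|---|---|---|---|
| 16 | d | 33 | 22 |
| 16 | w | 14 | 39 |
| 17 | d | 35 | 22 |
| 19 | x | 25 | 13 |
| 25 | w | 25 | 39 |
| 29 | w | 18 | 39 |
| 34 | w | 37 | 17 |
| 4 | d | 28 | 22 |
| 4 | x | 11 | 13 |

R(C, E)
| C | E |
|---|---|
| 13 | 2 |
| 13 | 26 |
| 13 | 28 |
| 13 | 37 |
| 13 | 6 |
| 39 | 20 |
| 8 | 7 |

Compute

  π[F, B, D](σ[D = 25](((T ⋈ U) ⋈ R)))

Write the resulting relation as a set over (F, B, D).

{(19, 1, 25), (19, 25, 25), (19, 39, 25), (25, 25, 25), (25, 32, 25), (25, 38, 25), (25, 40, 25)}

Joining T and U on G, C yields {(1, d, 22, 34, 16, 33), (1, d, 22, 34, 17, 35), (1, d, 22, 34, 4, 28), (10, w, 39, 38, 16, 14), (10, w, 39, 38, 25, 25), (10, w, 39, 38, 29, 18), (11, x, 13, 1, 19, 25), (11, x, 13, 1, 4, 11), (15, x, 13, 25, 19, 25), (15, x, 13, 25, 4, 11), (21, x, 13, 39, 19, 25), (21, x, 13, 39, 4, 11), (27, d, 22, 20, 16, 33), (27, d, 22, 20, 17, 35), (27, d, 22, 20, 4, 28), (36, w, 39, 25, 16, 14), (36, w, 39, 25, 25, 25), (36, w, 39, 25, 29, 18), (7, w, 39, 32, 16, 14), (7, w, 39, 32, 25, 25), (7, w, 39, 32, 29, 18), (9, w, 39, 40, 16, 14), (9, w, 39, 40, 25, 25), (9, w, 39, 40, 29, 18)}.
Joining (T ⋈ U) and R on C yields {(10, w, 39, 38, 16, 14, 20), (10, w, 39, 38, 25, 25, 20), (10, w, 39, 38, 29, 18, 20), (11, x, 13, 1, 19, 25, 2), (11, x, 13, 1, 19, 25, 26), (11, x, 13, 1, 19, 25, 28), (11, x, 13, 1, 19, 25, 37), (11, x, 13, 1, 19, 25, 6), (11, x, 13, 1, 4, 11, 2), (11, x, 13, 1, 4, 11, 26), (11, x, 13, 1, 4, 11, 28), (11, x, 13, 1, 4, 11, 37), (11, x, 13, 1, 4, 11, 6), (15, x, 13, 25, 19, 25, 2), (15, x, 13, 25, 19, 25, 26), (15, x, 13, 25, 19, 25, 28), (15, x, 13, 25, 19, 25, 37), (15, x, 13, 25, 19, 25, 6), (15, x, 13, 25, 4, 11, 2), (15, x, 13, 25, 4, 11, 26), (15, x, 13, 25, 4, 11, 28), (15, x, 13, 25, 4, 11, 37), (15, x, 13, 25, 4, 11, 6), (21, x, 13, 39, 19, 25, 2), (21, x, 13, 39, 19, 25, 26), (21, x, 13, 39, 19, 25, 28), (21, x, 13, 39, 19, 25, 37), (21, x, 13, 39, 19, 25, 6), (21, x, 13, 39, 4, 11, 2), (21, x, 13, 39, 4, 11, 26), (21, x, 13, 39, 4, 11, 28), (21, x, 13, 39, 4, 11, 37), (21, x, 13, 39, 4, 11, 6), (36, w, 39, 25, 16, 14, 20), (36, w, 39, 25, 25, 25, 20), (36, w, 39, 25, 29, 18, 20), (7, w, 39, 32, 16, 14, 20), (7, w, 39, 32, 25, 25, 20), (7, w, 39, 32, 29, 18, 20), (9, w, 39, 40, 16, 14, 20), (9, w, 39, 40, 25, 25, 20), (9, w, 39, 40, 29, 18, 20)}.
Apply σ_{D = 25}; surviving tuples: {(10, w, 39, 38, 25, 25, 20), (11, x, 13, 1, 19, 25, 2), (11, x, 13, 1, 19, 25, 26), (11, x, 13, 1, 19, 25, 28), (11, x, 13, 1, 19, 25, 37), (11, x, 13, 1, 19, 25, 6), (15, x, 13, 25, 19, 25, 2), (15, x, 13, 25, 19, 25, 26), (15, x, 13, 25, 19, 25, 28), (15, x, 13, 25, 19, 25, 37), (15, x, 13, 25, 19, 25, 6), (21, x, 13, 39, 19, 25, 2), (21, x, 13, 39, 19, 25, 26), (21, x, 13, 39, 19, 25, 28), (21, x, 13, 39, 19, 25, 37), (21, x, 13, 39, 19, 25, 6), (36, w, 39, 25, 25, 25, 20), (7, w, 39, 32, 25, 25, 20), (9, w, 39, 40, 25, 25, 20)}
Keep only column(s) F, B, D (12 duplicate(s) eliminated): {(19, 1, 25), (19, 25, 25), (19, 39, 25), (25, 25, 25), (25, 32, 25), (25, 38, 25), (25, 40, 25)}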